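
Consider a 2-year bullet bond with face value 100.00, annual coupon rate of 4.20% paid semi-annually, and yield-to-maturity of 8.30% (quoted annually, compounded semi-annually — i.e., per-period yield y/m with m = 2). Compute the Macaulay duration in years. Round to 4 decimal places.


Answer: Macaulay duration = 1.9364 years

Derivation:
Coupon per period c = face * coupon_rate / m = 2.100000
Periods per year m = 2; per-period yield y/m = 0.041500
Number of cashflows N = 4
Cashflows (t years, CF_t, discount factor 1/(1+y/m)^(m*t), PV):
  t = 0.5000: CF_t = 2.100000, DF = 0.960154, PV = 2.016323
  t = 1.0000: CF_t = 2.100000, DF = 0.921895, PV = 1.935979
  t = 1.5000: CF_t = 2.100000, DF = 0.885161, PV = 1.858838
  t = 2.0000: CF_t = 102.100000, DF = 0.849890, PV = 86.773806
Price P = sum_t PV_t = 92.584945
Macaulay numerator sum_t t * PV_t:
  t * PV_t at t = 0.5000: 1.008161
  t * PV_t at t = 1.0000: 1.935979
  t * PV_t at t = 1.5000: 2.788257
  t * PV_t at t = 2.0000: 173.547611
Macaulay duration D = (sum_t t * PV_t) / P = 179.280009 / 92.584945 = 1.936384


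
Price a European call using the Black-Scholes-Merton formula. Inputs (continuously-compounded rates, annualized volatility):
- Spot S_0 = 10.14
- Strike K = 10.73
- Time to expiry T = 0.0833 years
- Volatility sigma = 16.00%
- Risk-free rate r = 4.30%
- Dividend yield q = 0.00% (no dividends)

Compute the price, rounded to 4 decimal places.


Answer: Price = 0.0300

Derivation:
d1 = (ln(S/K) + (r - q + 0.5*sigma^2) * T) / (sigma * sqrt(T)) = -1.12405341
d2 = d1 - sigma * sqrt(T) = -1.17023219
exp(-rT) = 0.99642451; exp(-qT) = 1.00000000
C = S_0 * exp(-qT) * N(d1) - K * exp(-rT) * N(d2)
N(d1) = 0.13049518; N(d2) = 0.12095377
C = 10.1400 * 1.00000000 * 0.13049518 - 10.7300 * 0.99642451 * 0.12095377 = 0.0300


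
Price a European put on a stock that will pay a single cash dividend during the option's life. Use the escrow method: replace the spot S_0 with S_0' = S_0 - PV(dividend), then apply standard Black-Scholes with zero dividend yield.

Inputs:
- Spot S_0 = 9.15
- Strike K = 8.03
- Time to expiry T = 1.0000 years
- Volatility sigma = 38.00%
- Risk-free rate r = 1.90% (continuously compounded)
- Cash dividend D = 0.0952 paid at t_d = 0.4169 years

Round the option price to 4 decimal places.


PV(D) = D * exp(-r * t_d) = 0.0952 * 0.99211019 = 0.09444889
S_0' = S_0 - PV(D) = 9.1500 - 0.09444889 = 9.05555111
d1 = (ln(S_0'/K) + (r + sigma^2/2)*T) / (sigma*sqrt(T)) = 0.55629848
d2 = d1 - sigma*sqrt(T) = 0.17629848
exp(-rT) = 0.98117936
N(-d1) = 0.28900341; N(-d2) = 0.43002973
P = K * exp(-rT) * N(-d2) - S_0' * N(-d1) = 8.0300 * 0.98117936 * 0.43002973 - 9.05555111 * 0.28900341 = 0.7711

Answer: Price = 0.7711


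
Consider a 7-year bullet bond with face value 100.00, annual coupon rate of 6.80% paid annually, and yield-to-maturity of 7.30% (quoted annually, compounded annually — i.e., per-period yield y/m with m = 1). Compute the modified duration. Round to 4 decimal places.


Coupon per period c = face * coupon_rate / m = 6.800000
Periods per year m = 1; per-period yield y/m = 0.073000
Number of cashflows N = 7
Cashflows (t years, CF_t, discount factor 1/(1+y/m)^(m*t), PV):
  t = 1.0000: CF_t = 6.800000, DF = 0.931966, PV = 6.337372
  t = 2.0000: CF_t = 6.800000, DF = 0.868561, PV = 5.906218
  t = 3.0000: CF_t = 6.800000, DF = 0.809470, PV = 5.504397
  t = 4.0000: CF_t = 6.800000, DF = 0.754399, PV = 5.129913
  t = 5.0000: CF_t = 6.800000, DF = 0.703075, PV = 4.780907
  t = 6.0000: CF_t = 6.800000, DF = 0.655242, PV = 4.455645
  t = 7.0000: CF_t = 106.800000, DF = 0.610663, PV = 65.218859
Price P = sum_t PV_t = 97.333311
First compute Macaulay numerator sum_t t * PV_t:
  t * PV_t at t = 1.0000: 6.337372
  t * PV_t at t = 2.0000: 11.812436
  t * PV_t at t = 3.0000: 16.513191
  t * PV_t at t = 4.0000: 20.519653
  t * PV_t at t = 5.0000: 23.904535
  t * PV_t at t = 6.0000: 26.733870
  t * PV_t at t = 7.0000: 456.532015
Macaulay duration D = 562.353073 / 97.333311 = 5.777601
Modified duration = D / (1 + y/m) = 5.777601 / (1 + 0.073000) = 5.384531

Answer: Modified duration = 5.3845


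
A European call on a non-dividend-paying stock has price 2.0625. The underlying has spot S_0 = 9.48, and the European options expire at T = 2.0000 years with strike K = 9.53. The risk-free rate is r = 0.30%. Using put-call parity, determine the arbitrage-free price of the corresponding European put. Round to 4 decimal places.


Answer: Put price = 2.0555

Derivation:
Put-call parity: C - P = S_0 * exp(-qT) - K * exp(-rT).
S_0 * exp(-qT) = 9.4800 * 1.00000000 = 9.48000000
K * exp(-rT) = 9.5300 * 0.99401796 = 9.47299120
P = C - S*exp(-qT) + K*exp(-rT)
P = 2.0625 - 9.48000000 + 9.47299120 = 2.0555


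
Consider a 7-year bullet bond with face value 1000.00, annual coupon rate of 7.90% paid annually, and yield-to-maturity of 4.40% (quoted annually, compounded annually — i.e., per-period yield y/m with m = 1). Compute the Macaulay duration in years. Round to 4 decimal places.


Answer: Macaulay duration = 5.7721 years

Derivation:
Coupon per period c = face * coupon_rate / m = 79.000000
Periods per year m = 1; per-period yield y/m = 0.044000
Number of cashflows N = 7
Cashflows (t years, CF_t, discount factor 1/(1+y/m)^(m*t), PV):
  t = 1.0000: CF_t = 79.000000, DF = 0.957854, PV = 75.670498
  t = 2.0000: CF_t = 79.000000, DF = 0.917485, PV = 72.481320
  t = 3.0000: CF_t = 79.000000, DF = 0.878817, PV = 69.426552
  t = 4.0000: CF_t = 79.000000, DF = 0.841779, PV = 66.500528
  t = 5.0000: CF_t = 79.000000, DF = 0.806302, PV = 63.697824
  t = 6.0000: CF_t = 79.000000, DF = 0.772320, PV = 61.013242
  t = 7.0000: CF_t = 1079.000000, DF = 0.739770, PV = 798.211451
Price P = sum_t PV_t = 1207.001415
Macaulay numerator sum_t t * PV_t:
  t * PV_t at t = 1.0000: 75.670498
  t * PV_t at t = 2.0000: 144.962640
  t * PV_t at t = 3.0000: 208.279655
  t * PV_t at t = 4.0000: 266.002114
  t * PV_t at t = 5.0000: 318.489121
  t * PV_t at t = 6.0000: 366.079449
  t * PV_t at t = 7.0000: 5587.480160
Macaulay duration D = (sum_t t * PV_t) / P = 6966.963637 / 1207.001415 = 5.772125


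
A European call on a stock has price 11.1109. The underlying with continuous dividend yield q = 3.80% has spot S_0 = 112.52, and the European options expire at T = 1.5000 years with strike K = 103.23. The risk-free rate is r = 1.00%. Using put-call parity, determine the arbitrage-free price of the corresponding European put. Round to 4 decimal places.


Answer: Put price = 6.5183

Derivation:
Put-call parity: C - P = S_0 * exp(-qT) - K * exp(-rT).
S_0 * exp(-qT) = 112.5200 * 0.94459407 = 106.28572469
K * exp(-rT) = 103.2300 * 0.98511194 = 101.69310553
P = C - S*exp(-qT) + K*exp(-rT)
P = 11.1109 - 106.28572469 + 101.69310553 = 6.5183


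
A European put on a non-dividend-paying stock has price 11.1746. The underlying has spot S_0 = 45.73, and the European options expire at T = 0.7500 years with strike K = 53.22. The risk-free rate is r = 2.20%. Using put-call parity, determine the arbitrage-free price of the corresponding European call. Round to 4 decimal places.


Put-call parity: C - P = S_0 * exp(-qT) - K * exp(-rT).
S_0 * exp(-qT) = 45.7300 * 1.00000000 = 45.73000000
K * exp(-rT) = 53.2200 * 0.98363538 = 52.34907489
C = P + S*exp(-qT) - K*exp(-rT)
C = 11.1746 + 45.73000000 - 52.34907489 = 4.5555

Answer: Call price = 4.5555


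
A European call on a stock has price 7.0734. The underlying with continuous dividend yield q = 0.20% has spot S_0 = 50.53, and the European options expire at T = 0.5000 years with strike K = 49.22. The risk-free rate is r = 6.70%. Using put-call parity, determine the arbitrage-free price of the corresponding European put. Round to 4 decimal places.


Answer: Put price = 4.1923

Derivation:
Put-call parity: C - P = S_0 * exp(-qT) - K * exp(-rT).
S_0 * exp(-qT) = 50.5300 * 0.99900050 = 50.47949526
K * exp(-rT) = 49.2200 * 0.96705491 = 47.59844273
P = C - S*exp(-qT) + K*exp(-rT)
P = 7.0734 - 50.47949526 + 47.59844273 = 4.1923


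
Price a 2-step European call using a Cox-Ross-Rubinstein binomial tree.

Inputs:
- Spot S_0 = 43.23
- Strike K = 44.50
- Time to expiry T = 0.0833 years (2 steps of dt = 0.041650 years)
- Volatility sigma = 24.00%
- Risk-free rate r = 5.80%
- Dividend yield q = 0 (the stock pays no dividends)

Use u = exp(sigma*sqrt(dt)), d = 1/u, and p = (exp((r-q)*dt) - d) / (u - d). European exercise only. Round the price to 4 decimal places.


Answer: Price = V(0,0) = 0.8308

Derivation:
dt = T/N = 0.041650
u = exp(sigma*sqrt(dt)) = 1.050199; d = 1/u = 0.952200
p = (exp((r-q)*dt) - d) / (u - d) = 0.512437
Discount per step: exp(-r*dt) = 0.997587
Stock lattice S(k, i) with i counting down-moves:
  k=0: S(0,0) = 43.2300
  k=1: S(1,0) = 45.4001; S(1,1) = 41.1636
  k=2: S(2,0) = 47.6792; S(2,1) = 43.2300; S(2,2) = 39.1960
Terminal payoffs V(N, i) = max(S_T - K, 0):
  V(2,0) = 3.179174; V(2,1) = 0.000000; V(2,2) = 0.000000
Backward induction: V(k, i) = exp(-r*dt) * [p * V(k+1, i) + (1-p) * V(k+1, i+1)].
  V(1,0) = exp(-r*dt) * [p*3.179174 + (1-p)*0.000000] = 1.625197
  V(1,1) = exp(-r*dt) * [p*0.000000 + (1-p)*0.000000] = 0.000000
  V(0,0) = exp(-r*dt) * [p*1.625197 + (1-p)*0.000000] = 0.830802


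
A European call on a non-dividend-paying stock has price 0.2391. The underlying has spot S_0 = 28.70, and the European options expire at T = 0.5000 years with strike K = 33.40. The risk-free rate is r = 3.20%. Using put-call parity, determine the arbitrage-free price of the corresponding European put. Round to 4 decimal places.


Answer: Put price = 4.4090

Derivation:
Put-call parity: C - P = S_0 * exp(-qT) - K * exp(-rT).
S_0 * exp(-qT) = 28.7000 * 1.00000000 = 28.70000000
K * exp(-rT) = 33.4000 * 0.98412732 = 32.86985249
P = C - S*exp(-qT) + K*exp(-rT)
P = 0.2391 - 28.70000000 + 32.86985249 = 4.4090


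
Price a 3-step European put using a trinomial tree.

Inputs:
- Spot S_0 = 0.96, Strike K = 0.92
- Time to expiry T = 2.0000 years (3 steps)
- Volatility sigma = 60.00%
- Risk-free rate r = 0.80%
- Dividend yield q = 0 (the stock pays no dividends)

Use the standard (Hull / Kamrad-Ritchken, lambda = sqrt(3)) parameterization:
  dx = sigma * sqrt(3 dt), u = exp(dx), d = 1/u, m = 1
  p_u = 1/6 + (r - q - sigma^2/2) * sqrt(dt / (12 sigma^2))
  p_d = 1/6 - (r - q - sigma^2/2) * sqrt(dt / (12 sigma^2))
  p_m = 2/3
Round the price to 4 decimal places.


dt = T/N = 0.666667; dx = sigma*sqrt(3*dt) = 0.848528
u = exp(dx) = 2.336206; d = 1/u = 0.428044
p_u = 0.099099, p_m = 0.666667, p_d = 0.234235
Discount per step: exp(-r*dt) = 0.994681
Stock lattice S(k, j) with j the centered position index:
  k=0: S(0,+0) = 0.9600
  k=1: S(1,-1) = 0.4109; S(1,+0) = 0.9600; S(1,+1) = 2.2428
  k=2: S(2,-2) = 0.1759; S(2,-1) = 0.4109; S(2,+0) = 0.9600; S(2,+1) = 2.2428; S(2,+2) = 5.2395
  k=3: S(3,-3) = 0.0753; S(3,-2) = 0.1759; S(3,-1) = 0.4109; S(3,+0) = 0.9600; S(3,+1) = 2.2428; S(3,+2) = 5.2395; S(3,+3) = 12.2407
Terminal payoffs V(N, j) = max(K - S_T, 0):
  V(3,-3) = 0.844710; V(3,-2) = 0.744107; V(3,-1) = 0.509077; V(3,+0) = 0.000000; V(3,+1) = 0.000000; V(3,+2) = 0.000000; V(3,+3) = 0.000000
Backward induction: V(k, j) = exp(-r*dt) * [p_u * V(k+1, j+1) + p_m * V(k+1, j) + p_d * V(k+1, j-1)]
  V(2,-2) = exp(-r*dt) * [p_u*0.509077 + p_m*0.744107 + p_d*0.844710] = 0.740421
  V(2,-1) = exp(-r*dt) * [p_u*0.000000 + p_m*0.509077 + p_d*0.744107] = 0.510948
  V(2,+0) = exp(-r*dt) * [p_u*0.000000 + p_m*0.000000 + p_d*0.509077] = 0.118609
  V(2,+1) = exp(-r*dt) * [p_u*0.000000 + p_m*0.000000 + p_d*0.000000] = 0.000000
  V(2,+2) = exp(-r*dt) * [p_u*0.000000 + p_m*0.000000 + p_d*0.000000] = 0.000000
  V(1,-1) = exp(-r*dt) * [p_u*0.118609 + p_m*0.510948 + p_d*0.740421] = 0.523021
  V(1,+0) = exp(-r*dt) * [p_u*0.000000 + p_m*0.118609 + p_d*0.510948] = 0.197697
  V(1,+1) = exp(-r*dt) * [p_u*0.000000 + p_m*0.000000 + p_d*0.118609] = 0.027635
  V(0,+0) = exp(-r*dt) * [p_u*0.027635 + p_m*0.197697 + p_d*0.523021] = 0.255679

Answer: Price = V(0,0) = 0.2557


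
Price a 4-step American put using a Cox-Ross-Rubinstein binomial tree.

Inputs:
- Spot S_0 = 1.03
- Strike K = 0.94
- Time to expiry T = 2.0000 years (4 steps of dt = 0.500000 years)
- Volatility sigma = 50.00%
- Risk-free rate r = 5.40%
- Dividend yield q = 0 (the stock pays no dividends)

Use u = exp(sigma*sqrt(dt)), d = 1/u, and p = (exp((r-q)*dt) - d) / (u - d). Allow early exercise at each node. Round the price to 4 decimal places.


dt = T/N = 0.500000
u = exp(sigma*sqrt(dt)) = 1.424119; d = 1/u = 0.702189
p = (exp((r-q)*dt) - d) / (u - d) = 0.450430
Discount per step: exp(-r*dt) = 0.973361
Stock lattice S(k, i) with i counting down-moves:
  k=0: S(0,0) = 1.0300
  k=1: S(1,0) = 1.4668; S(1,1) = 0.7233
  k=2: S(2,0) = 2.0890; S(2,1) = 1.0300; S(2,2) = 0.5079
  k=3: S(3,0) = 2.9749; S(3,1) = 1.4668; S(3,2) = 0.7233; S(3,3) = 0.3566
  k=4: S(4,0) = 4.2366; S(4,1) = 2.0890; S(4,2) = 1.0300; S(4,3) = 0.5079; S(4,4) = 0.2504
Terminal payoffs V(N, i) = max(K - S_T, 0):
  V(4,0) = 0.000000; V(4,1) = 0.000000; V(4,2) = 0.000000; V(4,3) = 0.432139; V(4,4) = 0.689590
Backward induction: V(k, i) = exp(-r*dt) * [p * V(k+1, i) + (1-p) * V(k+1, i+1)]; then take max(V_cont, immediate exercise) for American.
  V(3,0) = exp(-r*dt) * [p*0.000000 + (1-p)*0.000000] = 0.000000; exercise = 0.000000; V(3,0) = max -> 0.000000
  V(3,1) = exp(-r*dt) * [p*0.000000 + (1-p)*0.000000] = 0.000000; exercise = 0.000000; V(3,1) = max -> 0.000000
  V(3,2) = exp(-r*dt) * [p*0.000000 + (1-p)*0.432139] = 0.231164; exercise = 0.216746; V(3,2) = max -> 0.231164
  V(3,3) = exp(-r*dt) * [p*0.432139 + (1-p)*0.689590] = 0.558346; exercise = 0.583386; V(3,3) = max -> 0.583386
  V(2,0) = exp(-r*dt) * [p*0.000000 + (1-p)*0.000000] = 0.000000; exercise = 0.000000; V(2,0) = max -> 0.000000
  V(2,1) = exp(-r*dt) * [p*0.000000 + (1-p)*0.231164] = 0.123657; exercise = 0.000000; V(2,1) = max -> 0.123657
  V(2,2) = exp(-r*dt) * [p*0.231164 + (1-p)*0.583386] = 0.413420; exercise = 0.432139; V(2,2) = max -> 0.432139
  V(1,0) = exp(-r*dt) * [p*0.000000 + (1-p)*0.123657] = 0.066148; exercise = 0.000000; V(1,0) = max -> 0.066148
  V(1,1) = exp(-r*dt) * [p*0.123657 + (1-p)*0.432139] = 0.285379; exercise = 0.216746; V(1,1) = max -> 0.285379
  V(0,0) = exp(-r*dt) * [p*0.066148 + (1-p)*0.285379] = 0.181659; exercise = 0.000000; V(0,0) = max -> 0.181659

Answer: Price = V(0,0) = 0.1817


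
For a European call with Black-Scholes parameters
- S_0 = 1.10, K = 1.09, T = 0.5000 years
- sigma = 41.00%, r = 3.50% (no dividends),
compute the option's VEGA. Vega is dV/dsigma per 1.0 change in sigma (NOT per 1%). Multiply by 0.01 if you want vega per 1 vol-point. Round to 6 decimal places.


d1 = 0.2368203522; d2 = -0.0530934281
phi(d1) = 0.3879105633; exp(-qT) = 1.0000000000; exp(-rT) = 0.9826522357
Vega = S * exp(-qT) * phi(d1) * sqrt(T) = 1.1000 * 1.0000000000 * 0.3879105633 * 0.7071067812 = 0.301724

Answer: Vega = 0.301724


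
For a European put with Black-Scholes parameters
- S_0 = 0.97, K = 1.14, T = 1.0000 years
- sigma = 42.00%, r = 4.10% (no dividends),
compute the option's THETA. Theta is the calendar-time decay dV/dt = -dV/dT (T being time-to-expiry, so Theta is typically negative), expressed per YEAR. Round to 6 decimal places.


d1 = -0.0768749283; d2 = -0.4968749283
phi(d1) = 0.3977651948; exp(-qT) = 1.0000000000; exp(-rT) = 0.9598291299
Theta = -S*exp(-qT)*phi(d1)*sigma/(2*sqrt(T)) + r*K*exp(-rT)*N(-d2) - q*S*exp(-qT)*N(-d1)
N(-d1) = 0.5306384786; N(-d2) = 0.6903613737; sqrt(T) = 1.0000000000
Term 1 = -0.9700 * 1.0000000000 * 0.3977651948 * 0.4200 / (2 * 1.0000000000) = -0.0810247702
Term 2 = 0.0410 * 1.1400 * 0.9598291299 * 0.6903613737 = 0.0309712774
Term 3 = 0 (no dividend yield, q = 0)
Theta = -0.0810247702 + (0.0309712774) + (0.0000000000) = -0.050053

Answer: Theta = -0.050053


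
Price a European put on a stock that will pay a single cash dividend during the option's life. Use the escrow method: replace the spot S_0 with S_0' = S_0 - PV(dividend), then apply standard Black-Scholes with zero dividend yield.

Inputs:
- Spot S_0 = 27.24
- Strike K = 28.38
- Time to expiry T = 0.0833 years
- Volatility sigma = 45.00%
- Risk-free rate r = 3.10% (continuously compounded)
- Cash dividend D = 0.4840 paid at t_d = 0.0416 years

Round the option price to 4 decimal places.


Answer: Price = 2.3324

Derivation:
PV(D) = D * exp(-r * t_d) = 0.4840 * 0.99871123 = 0.48337624
S_0' = S_0 - PV(D) = 27.2400 - 0.48337624 = 26.75662376
d1 = (ln(S_0'/K) + (r + sigma^2/2)*T) / (sigma*sqrt(T)) = -0.36870178
d2 = d1 - sigma*sqrt(T) = -0.49857961
exp(-rT) = 0.99742103
N(-d1) = 0.64382499; N(-d2) = 0.69096221
P = K * exp(-rT) * N(-d2) - S_0' * N(-d1) = 28.3800 * 0.99742103 * 0.69096221 - 26.75662376 * 0.64382499 = 2.3324


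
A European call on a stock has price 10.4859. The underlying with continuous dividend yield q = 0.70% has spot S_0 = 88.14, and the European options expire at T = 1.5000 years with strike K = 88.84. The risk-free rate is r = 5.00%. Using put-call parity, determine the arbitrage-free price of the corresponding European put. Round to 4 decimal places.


Answer: Put price = 5.6873

Derivation:
Put-call parity: C - P = S_0 * exp(-qT) - K * exp(-rT).
S_0 * exp(-qT) = 88.1400 * 0.98955493 = 87.21937176
K * exp(-rT) = 88.8400 * 0.92774349 = 82.42073133
P = C - S*exp(-qT) + K*exp(-rT)
P = 10.4859 - 87.21937176 + 82.42073133 = 5.6873


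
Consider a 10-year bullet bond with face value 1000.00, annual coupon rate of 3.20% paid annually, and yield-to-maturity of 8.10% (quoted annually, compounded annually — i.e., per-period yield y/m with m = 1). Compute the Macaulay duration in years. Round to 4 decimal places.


Coupon per period c = face * coupon_rate / m = 32.000000
Periods per year m = 1; per-period yield y/m = 0.081000
Number of cashflows N = 10
Cashflows (t years, CF_t, discount factor 1/(1+y/m)^(m*t), PV):
  t = 1.0000: CF_t = 32.000000, DF = 0.925069, PV = 29.602220
  t = 2.0000: CF_t = 32.000000, DF = 0.855753, PV = 27.384107
  t = 3.0000: CF_t = 32.000000, DF = 0.791631, PV = 25.332199
  t = 4.0000: CF_t = 32.000000, DF = 0.732314, PV = 23.434042
  t = 5.0000: CF_t = 32.000000, DF = 0.677441, PV = 21.678115
  t = 6.0000: CF_t = 32.000000, DF = 0.626680, PV = 20.053760
  t = 7.0000: CF_t = 32.000000, DF = 0.579722, PV = 18.551119
  t = 8.0000: CF_t = 32.000000, DF = 0.536284, PV = 17.161073
  t = 9.0000: CF_t = 32.000000, DF = 0.496099, PV = 15.875183
  t = 10.0000: CF_t = 1032.000000, DF = 0.458926, PV = 473.612066
Price P = sum_t PV_t = 672.683884
Macaulay numerator sum_t t * PV_t:
  t * PV_t at t = 1.0000: 29.602220
  t * PV_t at t = 2.0000: 54.768215
  t * PV_t at t = 3.0000: 75.996598
  t * PV_t at t = 4.0000: 93.736168
  t * PV_t at t = 5.0000: 108.390573
  t * PV_t at t = 6.0000: 120.322560
  t * PV_t at t = 7.0000: 129.857836
  t * PV_t at t = 8.0000: 137.288580
  t * PV_t at t = 9.0000: 142.876645
  t * PV_t at t = 10.0000: 4736.120655
Macaulay duration D = (sum_t t * PV_t) / P = 5628.960050 / 672.683884 = 8.367913

Answer: Macaulay duration = 8.3679 years


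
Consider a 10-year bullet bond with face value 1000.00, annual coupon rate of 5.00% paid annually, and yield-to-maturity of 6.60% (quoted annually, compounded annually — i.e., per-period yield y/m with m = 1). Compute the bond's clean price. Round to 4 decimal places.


Answer: Price = 885.5151

Derivation:
Coupon per period c = face * coupon_rate / m = 50.000000
Periods per year m = 1; per-period yield y/m = 0.066000
Number of cashflows N = 10
Cashflows (t years, CF_t, discount factor 1/(1+y/m)^(m*t), PV):
  t = 1.0000: CF_t = 50.000000, DF = 0.938086, PV = 46.904315
  t = 2.0000: CF_t = 50.000000, DF = 0.880006, PV = 44.000296
  t = 3.0000: CF_t = 50.000000, DF = 0.825521, PV = 41.276075
  t = 4.0000: CF_t = 50.000000, DF = 0.774410, PV = 38.720520
  t = 5.0000: CF_t = 50.000000, DF = 0.726464, PV = 36.323190
  t = 6.0000: CF_t = 50.000000, DF = 0.681486, PV = 34.074287
  t = 7.0000: CF_t = 50.000000, DF = 0.639292, PV = 31.964622
  t = 8.0000: CF_t = 50.000000, DF = 0.599711, PV = 29.985574
  t = 9.0000: CF_t = 50.000000, DF = 0.562581, PV = 28.129056
  t = 10.0000: CF_t = 1050.000000, DF = 0.527750, PV = 554.137131
Price P = sum_t PV_t = 885.515066


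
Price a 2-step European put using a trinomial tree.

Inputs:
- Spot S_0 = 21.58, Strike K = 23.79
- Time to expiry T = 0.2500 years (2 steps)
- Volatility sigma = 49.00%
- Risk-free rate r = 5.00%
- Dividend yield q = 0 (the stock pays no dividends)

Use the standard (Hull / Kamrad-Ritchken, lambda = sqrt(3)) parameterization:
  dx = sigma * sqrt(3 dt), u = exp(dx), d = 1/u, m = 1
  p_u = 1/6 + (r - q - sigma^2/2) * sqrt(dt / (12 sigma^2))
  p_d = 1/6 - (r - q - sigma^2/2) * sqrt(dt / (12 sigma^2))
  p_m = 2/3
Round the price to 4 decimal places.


Answer: Price = V(0,0) = 3.3407

Derivation:
dt = T/N = 0.125000; dx = sigma*sqrt(3*dt) = 0.300062
u = exp(dx) = 1.349943; d = 1/u = 0.740772
p_u = 0.152076, p_m = 0.666667, p_d = 0.181257
Discount per step: exp(-r*dt) = 0.993769
Stock lattice S(k, j) with j the centered position index:
  k=0: S(0,+0) = 21.5800
  k=1: S(1,-1) = 15.9859; S(1,+0) = 21.5800; S(1,+1) = 29.1318
  k=2: S(2,-2) = 11.8419; S(2,-1) = 15.9859; S(2,+0) = 21.5800; S(2,+1) = 29.1318; S(2,+2) = 39.3262
Terminal payoffs V(N, j) = max(K - S_T, 0):
  V(2,-2) = 11.948125; V(2,-1) = 7.804142; V(2,+0) = 2.210000; V(2,+1) = 0.000000; V(2,+2) = 0.000000
Backward induction: V(k, j) = exp(-r*dt) * [p_u * V(k+1, j+1) + p_m * V(k+1, j) + p_d * V(k+1, j-1)]
  V(1,-1) = exp(-r*dt) * [p_u*2.210000 + p_m*7.804142 + p_d*11.948125] = 7.656532
  V(1,+0) = exp(-r*dt) * [p_u*0.000000 + p_m*2.210000 + p_d*7.804142] = 2.869899
  V(1,+1) = exp(-r*dt) * [p_u*0.000000 + p_m*0.000000 + p_d*2.210000] = 0.398083
  V(0,+0) = exp(-r*dt) * [p_u*0.398083 + p_m*2.869899 + p_d*7.656532] = 3.340663


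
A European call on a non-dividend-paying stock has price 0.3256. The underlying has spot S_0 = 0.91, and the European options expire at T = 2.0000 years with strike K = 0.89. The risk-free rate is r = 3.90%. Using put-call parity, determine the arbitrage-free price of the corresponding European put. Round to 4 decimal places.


Answer: Put price = 0.2388

Derivation:
Put-call parity: C - P = S_0 * exp(-qT) - K * exp(-rT).
S_0 * exp(-qT) = 0.9100 * 1.00000000 = 0.91000000
K * exp(-rT) = 0.8900 * 0.92496443 = 0.82321834
P = C - S*exp(-qT) + K*exp(-rT)
P = 0.3256 - 0.91000000 + 0.82321834 = 0.2388


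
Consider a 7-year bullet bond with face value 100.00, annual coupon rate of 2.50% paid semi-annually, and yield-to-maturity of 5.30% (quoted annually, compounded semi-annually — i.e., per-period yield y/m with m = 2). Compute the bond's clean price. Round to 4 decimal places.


Coupon per period c = face * coupon_rate / m = 1.250000
Periods per year m = 2; per-period yield y/m = 0.026500
Number of cashflows N = 14
Cashflows (t years, CF_t, discount factor 1/(1+y/m)^(m*t), PV):
  t = 0.5000: CF_t = 1.250000, DF = 0.974184, PV = 1.217730
  t = 1.0000: CF_t = 1.250000, DF = 0.949035, PV = 1.186293
  t = 1.5000: CF_t = 1.250000, DF = 0.924535, PV = 1.155668
  t = 2.0000: CF_t = 1.250000, DF = 0.900667, PV = 1.125834
  t = 2.5000: CF_t = 1.250000, DF = 0.877415, PV = 1.096769
  t = 3.0000: CF_t = 1.250000, DF = 0.854764, PV = 1.068455
  t = 3.5000: CF_t = 1.250000, DF = 0.832698, PV = 1.040872
  t = 4.0000: CF_t = 1.250000, DF = 0.811201, PV = 1.014001
  t = 4.5000: CF_t = 1.250000, DF = 0.790259, PV = 0.987824
  t = 5.0000: CF_t = 1.250000, DF = 0.769858, PV = 0.962322
  t = 5.5000: CF_t = 1.250000, DF = 0.749983, PV = 0.937479
  t = 6.0000: CF_t = 1.250000, DF = 0.730622, PV = 0.913277
  t = 6.5000: CF_t = 1.250000, DF = 0.711760, PV = 0.889700
  t = 7.0000: CF_t = 101.250000, DF = 0.693385, PV = 70.205265
Price P = sum_t PV_t = 83.801489

Answer: Price = 83.8015


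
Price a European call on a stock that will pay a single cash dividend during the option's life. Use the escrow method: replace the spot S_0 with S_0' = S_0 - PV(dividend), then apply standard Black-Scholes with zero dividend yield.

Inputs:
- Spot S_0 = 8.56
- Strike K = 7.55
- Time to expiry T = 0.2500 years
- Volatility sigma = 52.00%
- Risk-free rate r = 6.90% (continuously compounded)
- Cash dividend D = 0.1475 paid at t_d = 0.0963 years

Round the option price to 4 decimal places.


PV(D) = D * exp(-r * t_d) = 0.1475 * 0.99337733 = 0.14652316
S_0' = S_0 - PV(D) = 8.5600 - 0.14652316 = 8.41347684
d1 = (ln(S_0'/K) + (r + sigma^2/2)*T) / (sigma*sqrt(T)) = 0.61283555
d2 = d1 - sigma*sqrt(T) = 0.35283555
exp(-rT) = 0.98289793
N(d1) = 0.73000746; N(d2) = 0.63789413
C = S_0' * N(d1) - K * exp(-rT) * N(d2) = 8.41347684 * 0.73000746 - 7.5500 * 0.98289793 * 0.63789413 = 1.4082

Answer: Price = 1.4082


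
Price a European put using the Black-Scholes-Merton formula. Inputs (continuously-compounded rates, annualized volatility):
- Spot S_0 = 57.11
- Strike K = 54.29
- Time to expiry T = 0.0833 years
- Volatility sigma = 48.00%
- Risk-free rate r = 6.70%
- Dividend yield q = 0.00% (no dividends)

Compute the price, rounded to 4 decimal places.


d1 = (ln(S/K) + (r - q + 0.5*sigma^2) * T) / (sigma * sqrt(T)) = 0.47508430
d2 = d1 - sigma * sqrt(T) = 0.33654795
exp(-rT) = 0.99443445; exp(-qT) = 1.00000000
P = K * exp(-rT) * N(-d2) - S_0 * exp(-qT) * N(-d1)
N(-d1) = 0.31736344; N(-d2) = 0.36822885
P = 54.2900 * 0.99443445 * 0.36822885 - 57.1100 * 1.00000000 * 0.31736344 = 1.7553

Answer: Price = 1.7553


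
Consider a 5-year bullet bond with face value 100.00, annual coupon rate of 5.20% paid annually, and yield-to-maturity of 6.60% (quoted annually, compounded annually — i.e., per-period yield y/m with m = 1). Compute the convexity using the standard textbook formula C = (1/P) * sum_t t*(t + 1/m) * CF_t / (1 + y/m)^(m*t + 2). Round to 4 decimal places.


Coupon per period c = face * coupon_rate / m = 5.200000
Periods per year m = 1; per-period yield y/m = 0.066000
Number of cashflows N = 5
Cashflows (t years, CF_t, discount factor 1/(1+y/m)^(m*t), PV):
  t = 1.0000: CF_t = 5.200000, DF = 0.938086, PV = 4.878049
  t = 2.0000: CF_t = 5.200000, DF = 0.880006, PV = 4.576031
  t = 3.0000: CF_t = 5.200000, DF = 0.825521, PV = 4.292712
  t = 4.0000: CF_t = 5.200000, DF = 0.774410, PV = 4.026934
  t = 5.0000: CF_t = 105.200000, DF = 0.726464, PV = 76.423991
Price P = sum_t PV_t = 94.197717
Convexity numerator sum_t t*(t + 1/m) * CF_t / (1+y/m)^(m*t + 2):
  t = 1.0000: term = 8.585424
  t = 2.0000: term = 24.161605
  t = 3.0000: term = 45.331341
  t = 4.0000: term = 70.874517
  t = 5.0000: term = 2017.606934
Convexity = (1/P) * sum = 2166.559820 / 94.197717 = 23.000131

Answer: Convexity = 23.0001


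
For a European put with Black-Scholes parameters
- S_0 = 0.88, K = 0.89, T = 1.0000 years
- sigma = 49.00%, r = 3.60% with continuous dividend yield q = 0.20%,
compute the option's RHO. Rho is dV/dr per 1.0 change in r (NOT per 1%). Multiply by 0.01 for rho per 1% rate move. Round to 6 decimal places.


Answer: Rho = -0.496866

Derivation:
d1 = 0.2913274383; d2 = -0.1986725617
phi(d1) = 0.3823670104; exp(-qT) = 0.9980019987; exp(-rT) = 0.9646402935
N(-d2) = 0.5787405556
Rho = -K*T*exp(-rT)*N(-d2) = -0.8900 * 1.0000 * 0.9646402935 * 0.5787405556 = -0.496866


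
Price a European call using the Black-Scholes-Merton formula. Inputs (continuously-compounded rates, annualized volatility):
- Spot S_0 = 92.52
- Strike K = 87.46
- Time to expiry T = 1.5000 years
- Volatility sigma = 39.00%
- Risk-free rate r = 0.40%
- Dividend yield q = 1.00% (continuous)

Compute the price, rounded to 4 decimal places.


Answer: Price = 18.9905

Derivation:
d1 = (ln(S/K) + (r - q + 0.5*sigma^2) * T) / (sigma * sqrt(T)) = 0.33773291
d2 = d1 - sigma * sqrt(T) = -0.13991759
exp(-rT) = 0.99401796; exp(-qT) = 0.98511194
C = S_0 * exp(-qT) * N(d1) - K * exp(-rT) * N(d2)
N(d1) = 0.63221776; N(d2) = 0.44436255
C = 92.5200 * 0.98511194 * 0.63221776 - 87.4600 * 0.99401796 * 0.44436255 = 18.9905


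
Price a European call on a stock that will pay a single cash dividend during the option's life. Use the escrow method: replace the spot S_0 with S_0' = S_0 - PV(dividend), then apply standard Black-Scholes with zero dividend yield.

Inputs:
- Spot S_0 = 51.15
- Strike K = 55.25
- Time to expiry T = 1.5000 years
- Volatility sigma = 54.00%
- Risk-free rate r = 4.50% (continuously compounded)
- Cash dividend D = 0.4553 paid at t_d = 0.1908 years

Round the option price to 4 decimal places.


PV(D) = D * exp(-r * t_d) = 0.4553 * 0.99145075 = 0.45140753
S_0' = S_0 - PV(D) = 51.1500 - 0.45140753 = 50.69859247
d1 = (ln(S_0'/K) + (r + sigma^2/2)*T) / (sigma*sqrt(T)) = 0.30275362
d2 = d1 - sigma*sqrt(T) = -0.35860861
exp(-rT) = 0.93472772
N(d1) = 0.61896118; N(d2) = 0.35994395
C = S_0' * N(d1) - K * exp(-rT) * N(d2) = 50.69859247 * 0.61896118 - 55.2500 * 0.93472772 * 0.35994395 = 12.7916

Answer: Price = 12.7916


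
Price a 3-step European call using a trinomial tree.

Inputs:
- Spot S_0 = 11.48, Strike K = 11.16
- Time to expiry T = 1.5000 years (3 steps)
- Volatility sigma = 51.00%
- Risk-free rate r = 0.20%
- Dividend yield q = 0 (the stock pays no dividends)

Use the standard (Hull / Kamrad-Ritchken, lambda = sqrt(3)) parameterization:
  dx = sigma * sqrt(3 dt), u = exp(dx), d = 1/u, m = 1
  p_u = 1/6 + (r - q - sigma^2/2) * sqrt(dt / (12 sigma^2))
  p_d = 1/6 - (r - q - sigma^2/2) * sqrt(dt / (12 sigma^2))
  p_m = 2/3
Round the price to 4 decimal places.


Answer: Price = V(0,0) = 2.6576

Derivation:
dt = T/N = 0.500000; dx = sigma*sqrt(3*dt) = 0.624620
u = exp(dx) = 1.867536; d = 1/u = 0.535465
p_u = 0.115415, p_m = 0.666667, p_d = 0.217918
Discount per step: exp(-r*dt) = 0.999000
Stock lattice S(k, j) with j the centered position index:
  k=0: S(0,+0) = 11.4800
  k=1: S(1,-1) = 6.1471; S(1,+0) = 11.4800; S(1,+1) = 21.4393
  k=2: S(2,-2) = 3.2916; S(2,-1) = 6.1471; S(2,+0) = 11.4800; S(2,+1) = 21.4393; S(2,+2) = 40.0387
  k=3: S(3,-3) = 1.7625; S(3,-2) = 3.2916; S(3,-1) = 6.1471; S(3,+0) = 11.4800; S(3,+1) = 21.4393; S(3,+2) = 40.0387; S(3,+3) = 74.7737
Terminal payoffs V(N, j) = max(S_T - K, 0):
  V(3,-3) = 0.000000; V(3,-2) = 0.000000; V(3,-1) = 0.000000; V(3,+0) = 0.320000; V(3,+1) = 10.279313; V(3,+2) = 28.878687; V(3,+3) = 63.613687
Backward induction: V(k, j) = exp(-r*dt) * [p_u * V(k+1, j+1) + p_m * V(k+1, j) + p_d * V(k+1, j-1)]
  V(2,-2) = exp(-r*dt) * [p_u*0.000000 + p_m*0.000000 + p_d*0.000000] = 0.000000
  V(2,-1) = exp(-r*dt) * [p_u*0.320000 + p_m*0.000000 + p_d*0.000000] = 0.036896
  V(2,+0) = exp(-r*dt) * [p_u*10.279313 + p_m*0.320000 + p_d*0.000000] = 1.398326
  V(2,+1) = exp(-r*dt) * [p_u*28.878687 + p_m*10.279313 + p_d*0.320000] = 10.245406
  V(2,+2) = exp(-r*dt) * [p_u*63.613687 + p_m*28.878687 + p_d*10.279313] = 28.805689
  V(1,-1) = exp(-r*dt) * [p_u*1.398326 + p_m*0.036896 + p_d*0.000000] = 0.185800
  V(1,+0) = exp(-r*dt) * [p_u*10.245406 + p_m*1.398326 + p_d*0.036896] = 2.120615
  V(1,+1) = exp(-r*dt) * [p_u*28.805689 + p_m*10.245406 + p_d*1.398326] = 10.449160
  V(0,+0) = exp(-r*dt) * [p_u*10.449160 + p_m*2.120615 + p_d*0.185800] = 2.657568


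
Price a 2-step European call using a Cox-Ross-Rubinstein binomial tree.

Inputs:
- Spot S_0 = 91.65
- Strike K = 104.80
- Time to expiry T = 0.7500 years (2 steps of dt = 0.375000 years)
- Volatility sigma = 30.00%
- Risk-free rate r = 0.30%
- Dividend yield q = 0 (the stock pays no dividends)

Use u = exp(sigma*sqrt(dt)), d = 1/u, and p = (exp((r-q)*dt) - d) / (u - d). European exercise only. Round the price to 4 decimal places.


dt = T/N = 0.375000
u = exp(sigma*sqrt(dt)) = 1.201669; d = 1/u = 0.832176
p = (exp((r-q)*dt) - d) / (u - d) = 0.457247
Discount per step: exp(-r*dt) = 0.998876
Stock lattice S(k, i) with i counting down-moves:
  k=0: S(0,0) = 91.6500
  k=1: S(1,0) = 110.1330; S(1,1) = 76.2689
  k=2: S(2,0) = 132.3434; S(2,1) = 91.6500; S(2,2) = 63.4691
Terminal payoffs V(N, i) = max(S_T - K, 0):
  V(2,0) = 27.543450; V(2,1) = 0.000000; V(2,2) = 0.000000
Backward induction: V(k, i) = exp(-r*dt) * [p * V(k+1, i) + (1-p) * V(k+1, i+1)].
  V(1,0) = exp(-r*dt) * [p*27.543450 + (1-p)*0.000000] = 12.580006
  V(1,1) = exp(-r*dt) * [p*0.000000 + (1-p)*0.000000] = 0.000000
  V(0,0) = exp(-r*dt) * [p*12.580006 + (1-p)*0.000000] = 5.745705

Answer: Price = V(0,0) = 5.7457


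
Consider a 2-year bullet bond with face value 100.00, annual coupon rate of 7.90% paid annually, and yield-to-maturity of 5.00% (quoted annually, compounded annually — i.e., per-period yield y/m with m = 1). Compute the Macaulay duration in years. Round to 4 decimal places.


Answer: Macaulay duration = 1.9286 years

Derivation:
Coupon per period c = face * coupon_rate / m = 7.900000
Periods per year m = 1; per-period yield y/m = 0.050000
Number of cashflows N = 2
Cashflows (t years, CF_t, discount factor 1/(1+y/m)^(m*t), PV):
  t = 1.0000: CF_t = 7.900000, DF = 0.952381, PV = 7.523810
  t = 2.0000: CF_t = 107.900000, DF = 0.907029, PV = 97.868481
Price P = sum_t PV_t = 105.392290
Macaulay numerator sum_t t * PV_t:
  t * PV_t at t = 1.0000: 7.523810
  t * PV_t at t = 2.0000: 195.736961
Macaulay duration D = (sum_t t * PV_t) / P = 203.260771 / 105.392290 = 1.928611


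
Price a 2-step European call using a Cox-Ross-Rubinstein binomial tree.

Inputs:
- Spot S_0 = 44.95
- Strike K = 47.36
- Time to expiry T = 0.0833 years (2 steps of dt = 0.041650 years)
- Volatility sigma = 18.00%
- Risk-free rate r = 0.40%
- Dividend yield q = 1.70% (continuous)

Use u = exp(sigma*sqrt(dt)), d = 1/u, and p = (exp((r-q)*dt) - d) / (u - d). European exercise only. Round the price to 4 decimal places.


dt = T/N = 0.041650
u = exp(sigma*sqrt(dt)) = 1.037418; d = 1/u = 0.963932
p = (exp((r-q)*dt) - d) / (u - d) = 0.483451
Discount per step: exp(-r*dt) = 0.999833
Stock lattice S(k, i) with i counting down-moves:
  k=0: S(0,0) = 44.9500
  k=1: S(1,0) = 46.6319; S(1,1) = 43.3287
  k=2: S(2,0) = 48.3768; S(2,1) = 44.9500; S(2,2) = 41.7659
Terminal payoffs V(N, i) = max(S_T - K, 0):
  V(2,0) = 1.016819; V(2,1) = 0.000000; V(2,2) = 0.000000
Backward induction: V(k, i) = exp(-r*dt) * [p * V(k+1, i) + (1-p) * V(k+1, i+1)].
  V(1,0) = exp(-r*dt) * [p*1.016819 + (1-p)*0.000000] = 0.491501
  V(1,1) = exp(-r*dt) * [p*0.000000 + (1-p)*0.000000] = 0.000000
  V(0,0) = exp(-r*dt) * [p*0.491501 + (1-p)*0.000000] = 0.237577

Answer: Price = V(0,0) = 0.2376


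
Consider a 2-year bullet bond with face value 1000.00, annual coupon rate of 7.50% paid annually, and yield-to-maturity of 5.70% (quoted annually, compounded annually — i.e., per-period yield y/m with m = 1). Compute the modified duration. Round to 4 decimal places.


Answer: Modified duration = 1.8272

Derivation:
Coupon per period c = face * coupon_rate / m = 75.000000
Periods per year m = 1; per-period yield y/m = 0.057000
Number of cashflows N = 2
Cashflows (t years, CF_t, discount factor 1/(1+y/m)^(m*t), PV):
  t = 1.0000: CF_t = 75.000000, DF = 0.946074, PV = 70.955535
  t = 2.0000: CF_t = 1075.000000, DF = 0.895056, PV = 962.184795
Price P = sum_t PV_t = 1033.140330
First compute Macaulay numerator sum_t t * PV_t:
  t * PV_t at t = 1.0000: 70.955535
  t * PV_t at t = 2.0000: 1924.369590
Macaulay duration D = 1995.325124 / 1033.140330 = 1.931321
Modified duration = D / (1 + y/m) = 1.931321 / (1 + 0.057000) = 1.827172


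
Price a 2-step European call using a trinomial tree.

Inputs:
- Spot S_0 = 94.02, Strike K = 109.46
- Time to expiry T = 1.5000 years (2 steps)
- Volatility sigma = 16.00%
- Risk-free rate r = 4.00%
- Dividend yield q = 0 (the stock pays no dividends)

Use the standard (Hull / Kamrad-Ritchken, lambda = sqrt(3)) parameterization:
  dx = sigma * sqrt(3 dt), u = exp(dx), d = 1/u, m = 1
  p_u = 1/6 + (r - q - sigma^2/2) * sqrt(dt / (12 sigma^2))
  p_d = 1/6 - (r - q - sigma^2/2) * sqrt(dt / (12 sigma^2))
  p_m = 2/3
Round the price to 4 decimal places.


dt = T/N = 0.750000; dx = sigma*sqrt(3*dt) = 0.240000
u = exp(dx) = 1.271249; d = 1/u = 0.786628
p_u = 0.209167, p_m = 0.666667, p_d = 0.124167
Discount per step: exp(-r*dt) = 0.970446
Stock lattice S(k, j) with j the centered position index:
  k=0: S(0,+0) = 94.0200
  k=1: S(1,-1) = 73.9588; S(1,+0) = 94.0200; S(1,+1) = 119.5228
  k=2: S(2,-2) = 58.1780; S(2,-1) = 73.9588; S(2,+0) = 94.0200; S(2,+1) = 119.5228; S(2,+2) = 151.9433
Terminal payoffs V(N, j) = max(S_T - K, 0):
  V(2,-2) = 0.000000; V(2,-1) = 0.000000; V(2,+0) = 0.000000; V(2,+1) = 10.062845; V(2,+2) = 42.483315
Backward induction: V(k, j) = exp(-r*dt) * [p_u * V(k+1, j+1) + p_m * V(k+1, j) + p_d * V(k+1, j-1)]
  V(1,-1) = exp(-r*dt) * [p_u*0.000000 + p_m*0.000000 + p_d*0.000000] = 0.000000
  V(1,+0) = exp(-r*dt) * [p_u*10.062845 + p_m*0.000000 + p_d*0.000000] = 2.042605
  V(1,+1) = exp(-r*dt) * [p_u*42.483315 + p_m*10.062845 + p_d*0.000000] = 15.133765
  V(0,+0) = exp(-r*dt) * [p_u*15.133765 + p_m*2.042605 + p_d*0.000000] = 4.393417

Answer: Price = V(0,0) = 4.3934


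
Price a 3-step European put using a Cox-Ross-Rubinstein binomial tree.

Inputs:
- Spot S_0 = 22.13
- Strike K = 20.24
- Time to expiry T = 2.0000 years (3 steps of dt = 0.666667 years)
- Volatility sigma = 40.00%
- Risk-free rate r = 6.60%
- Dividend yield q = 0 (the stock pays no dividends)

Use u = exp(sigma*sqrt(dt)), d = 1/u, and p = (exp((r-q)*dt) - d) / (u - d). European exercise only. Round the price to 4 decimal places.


dt = T/N = 0.666667
u = exp(sigma*sqrt(dt)) = 1.386245; d = 1/u = 0.721373
p = (exp((r-q)*dt) - d) / (u - d) = 0.486724
Discount per step: exp(-r*dt) = 0.956954
Stock lattice S(k, i) with i counting down-moves:
  k=0: S(0,0) = 22.1300
  k=1: S(1,0) = 30.6776; S(1,1) = 15.9640
  k=2: S(2,0) = 42.5267; S(2,1) = 22.1300; S(2,2) = 11.5160
  k=3: S(3,0) = 58.9524; S(3,1) = 30.6776; S(3,2) = 15.9640; S(3,3) = 8.3073
Terminal payoffs V(N, i) = max(K - S_T, 0):
  V(3,0) = 0.000000; V(3,1) = 0.000000; V(3,2) = 4.276011; V(3,3) = 11.932670
Backward induction: V(k, i) = exp(-r*dt) * [p * V(k+1, i) + (1-p) * V(k+1, i+1)].
  V(2,0) = exp(-r*dt) * [p*0.000000 + (1-p)*0.000000] = 0.000000
  V(2,1) = exp(-r*dt) * [p*0.000000 + (1-p)*4.276011] = 2.100297
  V(2,2) = exp(-r*dt) * [p*4.276011 + (1-p)*11.932670] = 7.852754
  V(1,0) = exp(-r*dt) * [p*0.000000 + (1-p)*2.100297] = 1.031627
  V(1,1) = exp(-r*dt) * [p*2.100297 + (1-p)*7.852754] = 4.835387
  V(0,0) = exp(-r*dt) * [p*1.031627 + (1-p)*4.835387] = 2.855555

Answer: Price = V(0,0) = 2.8556


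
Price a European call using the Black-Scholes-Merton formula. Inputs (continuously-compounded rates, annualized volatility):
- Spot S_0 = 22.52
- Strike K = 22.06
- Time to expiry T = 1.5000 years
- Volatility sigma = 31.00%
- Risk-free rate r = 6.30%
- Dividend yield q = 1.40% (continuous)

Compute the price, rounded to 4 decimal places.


d1 = (ln(S/K) + (r - q + 0.5*sigma^2) * T) / (sigma * sqrt(T)) = 0.43778121
d2 = d1 - sigma * sqrt(T) = 0.05811030
exp(-rT) = 0.90982773; exp(-qT) = 0.97921896
C = S_0 * exp(-qT) * N(d1) - K * exp(-rT) * N(d2)
N(d1) = 0.66922755; N(d2) = 0.52316961
C = 22.5200 * 0.97921896 * 0.66922755 - 22.0600 * 0.90982773 * 0.52316961 = 4.2574

Answer: Price = 4.2574


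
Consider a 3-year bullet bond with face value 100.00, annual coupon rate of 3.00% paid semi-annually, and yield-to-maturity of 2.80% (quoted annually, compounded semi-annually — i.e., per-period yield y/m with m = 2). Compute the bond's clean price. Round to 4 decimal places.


Answer: Price = 100.5717

Derivation:
Coupon per period c = face * coupon_rate / m = 1.500000
Periods per year m = 2; per-period yield y/m = 0.014000
Number of cashflows N = 6
Cashflows (t years, CF_t, discount factor 1/(1+y/m)^(m*t), PV):
  t = 0.5000: CF_t = 1.500000, DF = 0.986193, PV = 1.479290
  t = 1.0000: CF_t = 1.500000, DF = 0.972577, PV = 1.458866
  t = 1.5000: CF_t = 1.500000, DF = 0.959149, PV = 1.438724
  t = 2.0000: CF_t = 1.500000, DF = 0.945906, PV = 1.418860
  t = 2.5000: CF_t = 1.500000, DF = 0.932847, PV = 1.399270
  t = 3.0000: CF_t = 101.500000, DF = 0.919967, PV = 93.376655
Price P = sum_t PV_t = 100.571664


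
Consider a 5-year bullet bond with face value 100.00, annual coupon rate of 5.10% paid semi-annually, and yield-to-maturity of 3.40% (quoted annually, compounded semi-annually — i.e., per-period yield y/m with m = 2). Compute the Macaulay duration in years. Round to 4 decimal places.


Coupon per period c = face * coupon_rate / m = 2.550000
Periods per year m = 2; per-period yield y/m = 0.017000
Number of cashflows N = 10
Cashflows (t years, CF_t, discount factor 1/(1+y/m)^(m*t), PV):
  t = 0.5000: CF_t = 2.550000, DF = 0.983284, PV = 2.507375
  t = 1.0000: CF_t = 2.550000, DF = 0.966848, PV = 2.465462
  t = 1.5000: CF_t = 2.550000, DF = 0.950686, PV = 2.424250
  t = 2.0000: CF_t = 2.550000, DF = 0.934795, PV = 2.383726
  t = 2.5000: CF_t = 2.550000, DF = 0.919169, PV = 2.343880
  t = 3.0000: CF_t = 2.550000, DF = 0.903804, PV = 2.304700
  t = 3.5000: CF_t = 2.550000, DF = 0.888696, PV = 2.266175
  t = 4.0000: CF_t = 2.550000, DF = 0.873841, PV = 2.228294
  t = 4.5000: CF_t = 2.550000, DF = 0.859234, PV = 2.191047
  t = 5.0000: CF_t = 102.550000, DF = 0.844871, PV = 86.641535
Price P = sum_t PV_t = 107.756443
Macaulay numerator sum_t t * PV_t:
  t * PV_t at t = 0.5000: 1.253687
  t * PV_t at t = 1.0000: 2.465462
  t * PV_t at t = 1.5000: 3.636374
  t * PV_t at t = 2.0000: 4.767452
  t * PV_t at t = 2.5000: 5.859701
  t * PV_t at t = 3.0000: 6.914101
  t * PV_t at t = 3.5000: 7.931614
  t * PV_t at t = 4.0000: 8.913177
  t * PV_t at t = 4.5000: 9.859709
  t * PV_t at t = 5.0000: 433.207673
Macaulay duration D = (sum_t t * PV_t) / P = 484.808950 / 107.756443 = 4.499118

Answer: Macaulay duration = 4.4991 years
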